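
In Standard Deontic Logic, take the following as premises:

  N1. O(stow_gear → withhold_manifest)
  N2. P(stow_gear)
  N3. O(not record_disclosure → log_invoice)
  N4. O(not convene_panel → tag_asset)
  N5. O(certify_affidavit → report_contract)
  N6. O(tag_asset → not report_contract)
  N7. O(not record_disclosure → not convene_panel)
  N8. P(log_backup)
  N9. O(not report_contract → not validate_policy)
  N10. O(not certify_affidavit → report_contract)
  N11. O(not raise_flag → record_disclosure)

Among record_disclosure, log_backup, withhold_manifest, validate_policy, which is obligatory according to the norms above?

By case analysis on not certify_affidavit: premise 10 gives O(not certify_affidavit → report_contract) and premise 5 gives O(certify_affidavit → report_contract), so O(report_contract) either way.
Premise 6, O(tag_asset → not report_contract), contraposes to O(report_contract → not tag_asset); with O(report_contract) we get O(not tag_asset).
Premise 4 is O(not convene_panel → tag_asset); contrapositively O(not tag_asset → convene_panel). Since O(not tag_asset) holds, K gives O(convene_panel).
Premise 7, O(not record_disclosure → not convene_panel), contraposes to O(convene_panel → record_disclosure); with O(convene_panel) we get O(record_disclosure).
So O(record_disclosure) holds — record_disclosure is obligatory. None of the other listed options is made obligatory by any chain of premises.

record_disclosure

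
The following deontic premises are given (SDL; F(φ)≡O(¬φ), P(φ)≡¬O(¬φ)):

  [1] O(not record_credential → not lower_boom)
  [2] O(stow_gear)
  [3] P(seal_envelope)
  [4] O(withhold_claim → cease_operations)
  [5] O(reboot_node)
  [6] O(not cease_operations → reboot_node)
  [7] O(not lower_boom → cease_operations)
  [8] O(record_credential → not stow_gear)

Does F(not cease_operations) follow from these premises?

Yes

Premise 2 states O(stow_gear) outright.
Premise 8 is O(record_credential → not stow_gear); contrapositively O(stow_gear → not record_credential). Since O(stow_gear) holds, K gives O(not record_credential).
With premise 1, O(not record_credential → not lower_boom), the K-axiom yields O(not lower_boom).
From O(not lower_boom) and premise 7, O(not lower_boom → cease_operations), we obtain O(cease_operations).
Premises 3, 4, 5, 6 do not contribute to this derivation.
So O(cease_operations) holds, i.e. F(not cease_operations). The claim follows.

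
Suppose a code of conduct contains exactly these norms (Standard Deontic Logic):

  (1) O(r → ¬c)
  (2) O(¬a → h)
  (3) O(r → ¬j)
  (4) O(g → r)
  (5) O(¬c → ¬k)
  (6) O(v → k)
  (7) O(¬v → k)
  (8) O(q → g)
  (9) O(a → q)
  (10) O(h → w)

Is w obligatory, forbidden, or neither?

Obligatory

Premises 7 and 6 are O(¬v → k) and O(v → k); every ideal world satisfies ¬v or v, so in either case k holds — hence O(k).
The contrapositive of premise 5 (O(¬c → ¬k)) is O(k → c), and O(k) is already established, so O(c).
Premise 1 is O(r → ¬c); contrapositively O(c → ¬r). Since O(c) holds, K gives O(¬r).
The contrapositive of premise 4 (O(g → r)) is O(¬r → ¬g), and O(¬r) is already established, so O(¬g).
Premise 8 is O(q → g); contrapositively O(¬g → ¬q). Since O(¬g) holds, K gives O(¬q).
Premise 9 is O(a → q); contrapositively O(¬q → ¬a). Since O(¬q) holds, K gives O(¬a).
From O(¬a) and premise 2, O(¬a → h), we obtain O(h).
Applying K to premise 10 (O(h → w)) and O(h) yields O(w).
Premise 3 does not contribute to this derivation.
Hence w is obligatory.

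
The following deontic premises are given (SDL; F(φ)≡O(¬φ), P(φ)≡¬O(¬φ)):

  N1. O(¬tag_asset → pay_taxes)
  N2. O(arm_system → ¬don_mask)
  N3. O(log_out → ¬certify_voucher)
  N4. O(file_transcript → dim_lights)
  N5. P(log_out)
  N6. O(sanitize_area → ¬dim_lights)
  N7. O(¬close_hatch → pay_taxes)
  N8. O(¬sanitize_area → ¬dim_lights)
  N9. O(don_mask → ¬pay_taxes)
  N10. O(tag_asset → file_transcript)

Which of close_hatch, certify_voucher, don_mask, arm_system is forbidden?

don_mask

By case analysis on sanitize_area: premise 6 gives O(sanitize_area → ¬dim_lights) and premise 8 gives O(¬sanitize_area → ¬dim_lights), so O(¬dim_lights) either way.
The contrapositive of premise 4 (O(file_transcript → dim_lights)) is O(¬dim_lights → ¬file_transcript), and O(¬dim_lights) is already established, so O(¬file_transcript).
Premise 10, O(tag_asset → file_transcript), contraposes to O(¬file_transcript → ¬tag_asset); with O(¬file_transcript) we get O(¬tag_asset).
Applying K to premise 1 (O(¬tag_asset → pay_taxes)) and O(¬tag_asset) yields O(pay_taxes).
Premise 9, O(don_mask → ¬pay_taxes), contraposes to O(pay_taxes → ¬don_mask); with O(pay_taxes) we get O(¬don_mask).
So O(¬don_mask) holds, i.e. don_mask is forbidden. None of the other listed options is forbidden under the premises.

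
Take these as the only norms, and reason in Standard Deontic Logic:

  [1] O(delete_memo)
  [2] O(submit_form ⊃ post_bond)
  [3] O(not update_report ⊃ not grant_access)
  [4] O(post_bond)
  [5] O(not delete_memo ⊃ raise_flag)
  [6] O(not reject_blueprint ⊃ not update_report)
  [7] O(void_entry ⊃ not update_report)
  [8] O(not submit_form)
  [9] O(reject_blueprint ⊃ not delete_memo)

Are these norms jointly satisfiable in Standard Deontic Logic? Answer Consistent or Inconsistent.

Premise 2 is O(submit_form ⊃ post_bond); even if O(post_bond) held, inferring O(submit_form) would be affirming the consequent — invalid.
So O(submit_form) is not derivable, and the apparent clash with O(not submit_form) does not arise.
A world satisfying every obligation exists (e.g. delete_memo=true, grant_access=false, post_bond=true, raise_flag=false, reject_blueprint=false, submit_form=false, update_report=false, void_entry=false); no atom is both obligatory and forbidden, so the set is consistent.

Consistent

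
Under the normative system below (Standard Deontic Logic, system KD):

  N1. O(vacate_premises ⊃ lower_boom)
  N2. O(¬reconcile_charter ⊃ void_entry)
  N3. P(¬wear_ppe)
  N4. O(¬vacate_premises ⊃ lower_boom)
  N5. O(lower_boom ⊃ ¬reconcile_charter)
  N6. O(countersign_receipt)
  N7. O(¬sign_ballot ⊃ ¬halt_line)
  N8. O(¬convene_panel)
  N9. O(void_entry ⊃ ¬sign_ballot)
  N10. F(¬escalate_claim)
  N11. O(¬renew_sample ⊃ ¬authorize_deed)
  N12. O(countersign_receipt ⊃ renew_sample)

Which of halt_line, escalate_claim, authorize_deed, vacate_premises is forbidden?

Premises 1 and 4 cover both cases: O(vacate_premises ⊃ lower_boom) and O(¬vacate_premises ⊃ lower_boom). Since vacate_premises ∨ ¬vacate_premises is a tautology, O(lower_boom) follows.
With premise 5, O(lower_boom ⊃ ¬reconcile_charter), the K-axiom yields O(¬reconcile_charter).
From O(¬reconcile_charter) and premise 2, O(¬reconcile_charter ⊃ void_entry), we obtain O(void_entry).
Premise 9 is O(void_entry ⊃ ¬sign_ballot); since O(void_entry), deontic closure gives O(¬sign_ballot).
From O(¬sign_ballot) and premise 7, O(¬sign_ballot ⊃ ¬halt_line), we obtain O(¬halt_line).
So O(¬halt_line) holds, i.e. halt_line is forbidden. None of the other listed options is forbidden under the premises.

halt_line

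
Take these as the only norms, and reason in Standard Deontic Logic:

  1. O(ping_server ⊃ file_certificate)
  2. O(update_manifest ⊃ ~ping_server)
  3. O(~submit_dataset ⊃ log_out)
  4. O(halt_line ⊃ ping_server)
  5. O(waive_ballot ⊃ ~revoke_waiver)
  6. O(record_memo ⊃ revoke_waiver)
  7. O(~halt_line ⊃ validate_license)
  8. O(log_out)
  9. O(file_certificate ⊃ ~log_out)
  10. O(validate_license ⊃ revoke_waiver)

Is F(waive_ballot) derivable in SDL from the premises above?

Yes

From premise 8 we have O(log_out).
The contrapositive of premise 9 (O(file_certificate ⊃ ~log_out)) is O(log_out ⊃ ~file_certificate), and O(log_out) is already established, so O(~file_certificate).
Premise 1, O(ping_server ⊃ file_certificate), contraposes to O(~file_certificate ⊃ ~ping_server); with O(~file_certificate) we get O(~ping_server).
The contrapositive of premise 4 (O(halt_line ⊃ ping_server)) is O(~ping_server ⊃ ~halt_line), and O(~ping_server) is already established, so O(~halt_line).
From O(~halt_line) and premise 7, O(~halt_line ⊃ validate_license), we obtain O(validate_license).
Applying K to premise 10 (O(validate_license ⊃ revoke_waiver)) and O(validate_license) yields O(revoke_waiver).
The contrapositive of premise 5 (O(waive_ballot ⊃ ~revoke_waiver)) is O(revoke_waiver ⊃ ~waive_ballot), and O(revoke_waiver) is already established, so O(~waive_ballot).
Premises 2, 3, 6 do not contribute to this derivation.
So O(~waive_ballot) holds, i.e. F(waive_ballot). The claim follows.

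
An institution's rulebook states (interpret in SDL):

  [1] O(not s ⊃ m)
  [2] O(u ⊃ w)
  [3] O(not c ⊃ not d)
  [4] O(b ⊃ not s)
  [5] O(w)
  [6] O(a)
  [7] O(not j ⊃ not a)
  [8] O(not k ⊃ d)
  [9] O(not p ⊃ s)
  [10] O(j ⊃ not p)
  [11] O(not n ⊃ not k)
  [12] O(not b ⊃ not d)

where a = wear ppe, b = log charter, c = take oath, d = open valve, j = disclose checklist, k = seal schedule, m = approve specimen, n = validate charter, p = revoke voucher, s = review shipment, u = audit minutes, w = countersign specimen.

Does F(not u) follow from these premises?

No

Premise 2 is O(u ⊃ w); even if O(w) held, inferring O(u) would be affirming the consequent — invalid.
No other premise forces O(u). An ideal world satisfying every premise can still have not u true, so F(not u) is not derivable.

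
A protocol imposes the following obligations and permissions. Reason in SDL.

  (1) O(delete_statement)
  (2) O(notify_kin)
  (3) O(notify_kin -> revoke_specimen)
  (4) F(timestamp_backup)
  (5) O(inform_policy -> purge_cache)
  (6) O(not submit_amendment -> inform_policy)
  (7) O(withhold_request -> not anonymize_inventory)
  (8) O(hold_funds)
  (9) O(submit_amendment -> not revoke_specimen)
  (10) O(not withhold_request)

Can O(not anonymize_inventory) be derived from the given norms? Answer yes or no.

No

Premise 7 is O(withhold_request -> not anonymize_inventory), but O(withhold_request) is not derivable from the premises, so it does not yield O(not anonymize_inventory).
No other premise forces O(not anonymize_inventory). An ideal world satisfying every premise can still have not anonymize_inventory false, so O(not anonymize_inventory) is not derivable.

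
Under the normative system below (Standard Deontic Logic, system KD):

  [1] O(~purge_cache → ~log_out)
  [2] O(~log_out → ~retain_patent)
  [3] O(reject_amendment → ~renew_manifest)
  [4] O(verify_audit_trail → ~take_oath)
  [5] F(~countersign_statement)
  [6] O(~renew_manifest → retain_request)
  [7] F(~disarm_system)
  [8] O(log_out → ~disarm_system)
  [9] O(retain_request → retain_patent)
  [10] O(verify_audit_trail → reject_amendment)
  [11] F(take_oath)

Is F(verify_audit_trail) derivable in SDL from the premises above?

Premise 7 is F(~disarm_system), i.e. O(disarm_system).
Premise 8, O(log_out → ~disarm_system), contraposes to O(disarm_system → ~log_out); with O(disarm_system) we get O(~log_out).
Premise 2 is O(~log_out → ~retain_patent); since O(~log_out), deontic closure gives O(~retain_patent).
Premise 9 is O(retain_request → retain_patent); contrapositively O(~retain_patent → ~retain_request). Since O(~retain_patent) holds, K gives O(~retain_request).
Premise 6 is O(~renew_manifest → retain_request); contrapositively O(~retain_request → renew_manifest). Since O(~retain_request) holds, K gives O(renew_manifest).
Premise 3, O(reject_amendment → ~renew_manifest), contraposes to O(renew_manifest → ~reject_amendment); with O(renew_manifest) we get O(~reject_amendment).
Premise 10, O(verify_audit_trail → reject_amendment), contraposes to O(~reject_amendment → ~verify_audit_trail); with O(~reject_amendment) we get O(~verify_audit_trail).
Premises 1, 4, 5, 11 do not contribute to this derivation.
So O(~verify_audit_trail) holds, i.e. F(verify_audit_trail). The claim follows.

Yes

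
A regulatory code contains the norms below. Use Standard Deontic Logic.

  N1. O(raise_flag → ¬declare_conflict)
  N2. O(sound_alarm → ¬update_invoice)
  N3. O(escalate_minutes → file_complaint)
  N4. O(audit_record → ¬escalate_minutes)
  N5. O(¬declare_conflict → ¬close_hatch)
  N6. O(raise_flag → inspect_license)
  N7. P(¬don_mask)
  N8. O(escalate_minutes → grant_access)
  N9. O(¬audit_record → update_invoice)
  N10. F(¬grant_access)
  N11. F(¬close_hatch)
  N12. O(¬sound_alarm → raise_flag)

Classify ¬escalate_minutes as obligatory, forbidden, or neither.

Premise 11, F(¬close_hatch), is equivalent to O(close_hatch).
Premise 5, O(¬declare_conflict → ¬close_hatch), contraposes to O(close_hatch → declare_conflict); with O(close_hatch) we get O(declare_conflict).
Premise 1, O(raise_flag → ¬declare_conflict), contraposes to O(declare_conflict → ¬raise_flag); with O(declare_conflict) we get O(¬raise_flag).
Premise 12 is O(¬sound_alarm → raise_flag); contrapositively O(¬raise_flag → sound_alarm). Since O(¬raise_flag) holds, K gives O(sound_alarm).
Premise 2 is O(sound_alarm → ¬update_invoice); since O(sound_alarm), deontic closure gives O(¬update_invoice).
Premise 9, O(¬audit_record → update_invoice), contraposes to O(¬update_invoice → audit_record); with O(¬update_invoice) we get O(audit_record).
Applying K to premise 4 (O(audit_record → ¬escalate_minutes)) and O(audit_record) yields O(¬escalate_minutes).
Premises 3, 6, 7, 8, 10 do not contribute to this derivation.
Hence ¬escalate_minutes is obligatory.

Obligatory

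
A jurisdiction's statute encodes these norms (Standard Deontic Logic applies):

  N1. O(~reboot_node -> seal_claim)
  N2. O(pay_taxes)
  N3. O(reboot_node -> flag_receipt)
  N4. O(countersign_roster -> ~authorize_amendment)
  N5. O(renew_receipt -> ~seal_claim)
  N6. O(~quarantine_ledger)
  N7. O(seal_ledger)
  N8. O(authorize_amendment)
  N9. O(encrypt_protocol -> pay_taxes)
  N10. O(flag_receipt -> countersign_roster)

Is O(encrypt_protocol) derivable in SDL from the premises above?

No

Premise 9 is O(encrypt_protocol -> pay_taxes); even if O(pay_taxes) held, inferring O(encrypt_protocol) would be affirming the consequent — invalid.
No other premise forces O(encrypt_protocol). An ideal world satisfying every premise can still have encrypt_protocol false, so O(encrypt_protocol) is not derivable.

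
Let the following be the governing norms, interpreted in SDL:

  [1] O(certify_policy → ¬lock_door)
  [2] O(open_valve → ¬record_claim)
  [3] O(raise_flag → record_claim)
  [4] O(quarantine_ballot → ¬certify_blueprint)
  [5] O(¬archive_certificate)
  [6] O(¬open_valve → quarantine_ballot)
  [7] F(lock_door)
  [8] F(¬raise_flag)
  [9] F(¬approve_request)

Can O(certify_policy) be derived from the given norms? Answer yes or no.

No

Premise 1 is O(certify_policy → ¬lock_door); even if O(¬lock_door) held, inferring O(certify_policy) would be affirming the consequent — invalid.
No other premise forces O(certify_policy). An ideal world satisfying every premise can still have certify_policy false, so O(certify_policy) is not derivable.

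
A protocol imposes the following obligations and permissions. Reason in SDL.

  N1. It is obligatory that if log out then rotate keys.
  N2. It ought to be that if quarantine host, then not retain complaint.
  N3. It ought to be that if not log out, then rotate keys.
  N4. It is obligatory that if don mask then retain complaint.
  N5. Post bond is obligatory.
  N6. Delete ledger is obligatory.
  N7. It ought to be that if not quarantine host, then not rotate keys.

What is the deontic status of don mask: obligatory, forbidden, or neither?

Forbidden

By case analysis on ¬log_out: premise 3 gives O(¬log_out → rotate_keys) and premise 1 gives O(log_out → rotate_keys), so O(rotate_keys) either way.
The contrapositive of premise 7 (O(¬quarantine_host → ¬rotate_keys)) is O(rotate_keys → quarantine_host), and O(rotate_keys) is already established, so O(quarantine_host).
Premise 2 is O(quarantine_host → ¬retain_complaint); since O(quarantine_host), deontic closure gives O(¬retain_complaint).
The contrapositive of premise 4 (O(don_mask → retain_complaint)) is O(¬retain_complaint → ¬don_mask), and O(¬retain_complaint) is already established, so O(¬don_mask).
Premises 5, 6 do not contribute to this derivation.
Thus O(¬don_mask), which is F(don_mask): don_mask is forbidden.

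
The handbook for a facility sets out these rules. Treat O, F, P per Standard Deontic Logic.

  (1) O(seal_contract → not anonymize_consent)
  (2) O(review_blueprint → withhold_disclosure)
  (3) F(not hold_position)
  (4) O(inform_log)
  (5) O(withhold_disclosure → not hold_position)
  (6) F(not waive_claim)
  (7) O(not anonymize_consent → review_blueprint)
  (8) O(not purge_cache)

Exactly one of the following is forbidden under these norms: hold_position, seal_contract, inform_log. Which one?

seal_contract

Premise 3, F(not hold_position), is equivalent to O(hold_position).
Premise 5 is O(withhold_disclosure → not hold_position); contrapositively O(hold_position → not withhold_disclosure). Since O(hold_position) holds, K gives O(not withhold_disclosure).
The contrapositive of premise 2 (O(review_blueprint → withhold_disclosure)) is O(not withhold_disclosure → not review_blueprint), and O(not withhold_disclosure) is already established, so O(not review_blueprint).
Premise 7, O(not anonymize_consent → review_blueprint), contraposes to O(not review_blueprint → anonymize_consent); with O(not review_blueprint) we get O(anonymize_consent).
The contrapositive of premise 1 (O(seal_contract → not anonymize_consent)) is O(anonymize_consent → not seal_contract), and O(anonymize_consent) is already established, so O(not seal_contract).
So O(not seal_contract) holds, i.e. seal_contract is forbidden. None of the other listed options is forbidden under the premises.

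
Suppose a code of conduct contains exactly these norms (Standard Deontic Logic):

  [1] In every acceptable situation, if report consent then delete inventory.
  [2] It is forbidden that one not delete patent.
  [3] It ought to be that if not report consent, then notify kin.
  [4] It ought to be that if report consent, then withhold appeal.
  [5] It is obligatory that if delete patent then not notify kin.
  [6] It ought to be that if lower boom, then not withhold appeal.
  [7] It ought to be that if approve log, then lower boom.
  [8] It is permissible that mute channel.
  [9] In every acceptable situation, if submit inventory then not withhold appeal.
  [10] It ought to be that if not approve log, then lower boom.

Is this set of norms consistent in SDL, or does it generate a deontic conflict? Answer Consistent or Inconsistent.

Premises 10 and 7 are O(¬approve_log → lower_boom) and O(approve_log → lower_boom); every ideal world satisfies ¬approve_log or approve_log, so in either case lower_boom holds — hence O(lower_boom).
From O(lower_boom) and premise 6, O(lower_boom → ¬withhold_appeal), we obtain O(¬withhold_appeal).
Premise 4, O(report_consent → withhold_appeal), contraposes to O(¬withhold_appeal → ¬report_consent); with O(¬withhold_appeal) we get O(¬report_consent).
Applying K to premise 3 (O(¬report_consent → notify_kin)) and O(¬report_consent) yields O(notify_kin).
Premise 5 is O(delete_patent → ¬notify_kin); contrapositively O(notify_kin → ¬delete_patent). Since O(notify_kin) holds, K gives O(¬delete_patent).
Yet premise 2 is F(¬delete_patent), i.e. O(delete_patent).
We now have both O(¬delete_patent) and O(delete_patent) — delete_patent is simultaneously obligatory and forbidden, violating the D-axiom.

Inconsistent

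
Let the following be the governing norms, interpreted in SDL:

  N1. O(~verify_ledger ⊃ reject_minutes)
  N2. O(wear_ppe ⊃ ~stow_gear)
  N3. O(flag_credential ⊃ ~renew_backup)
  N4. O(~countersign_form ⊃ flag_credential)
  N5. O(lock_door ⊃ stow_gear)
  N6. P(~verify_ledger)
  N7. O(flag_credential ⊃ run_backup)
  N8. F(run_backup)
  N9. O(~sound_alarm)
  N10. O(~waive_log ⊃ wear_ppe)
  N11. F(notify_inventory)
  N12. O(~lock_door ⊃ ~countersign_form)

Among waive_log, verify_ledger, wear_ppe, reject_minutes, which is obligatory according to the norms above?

waive_log

Premise 8, F(run_backup), is equivalent to O(~run_backup).
Premise 7 is O(flag_credential ⊃ run_backup); contrapositively O(~run_backup ⊃ ~flag_credential). Since O(~run_backup) holds, K gives O(~flag_credential).
Premise 4 is O(~countersign_form ⊃ flag_credential); contrapositively O(~flag_credential ⊃ countersign_form). Since O(~flag_credential) holds, K gives O(countersign_form).
Premise 12, O(~lock_door ⊃ ~countersign_form), contraposes to O(countersign_form ⊃ lock_door); with O(countersign_form) we get O(lock_door).
With premise 5, O(lock_door ⊃ stow_gear), the K-axiom yields O(stow_gear).
Premise 2, O(wear_ppe ⊃ ~stow_gear), contraposes to O(stow_gear ⊃ ~wear_ppe); with O(stow_gear) we get O(~wear_ppe).
The contrapositive of premise 10 (O(~waive_log ⊃ wear_ppe)) is O(~wear_ppe ⊃ waive_log), and O(~wear_ppe) is already established, so O(waive_log).
So O(waive_log) holds — waive_log is obligatory. None of the other listed options is made obligatory by any chain of premises.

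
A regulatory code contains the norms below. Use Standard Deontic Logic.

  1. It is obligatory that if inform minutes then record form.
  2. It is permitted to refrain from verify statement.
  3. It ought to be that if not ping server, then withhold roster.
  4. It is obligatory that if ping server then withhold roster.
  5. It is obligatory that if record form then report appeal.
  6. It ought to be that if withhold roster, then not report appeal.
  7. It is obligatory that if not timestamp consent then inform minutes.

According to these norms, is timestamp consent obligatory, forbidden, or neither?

Obligatory

By case analysis on ping_server: premise 4 gives O(ping_server → withhold_roster) and premise 3 gives O(¬ping_server → withhold_roster), so O(withhold_roster) either way.
Applying K to premise 6 (O(withhold_roster → ¬report_appeal)) and O(withhold_roster) yields O(¬report_appeal).
The contrapositive of premise 5 (O(record_form → report_appeal)) is O(¬report_appeal → ¬record_form), and O(¬report_appeal) is already established, so O(¬record_form).
The contrapositive of premise 1 (O(inform_minutes → record_form)) is O(¬record_form → ¬inform_minutes), and O(¬record_form) is already established, so O(¬inform_minutes).
The contrapositive of premise 7 (O(¬timestamp_consent → inform_minutes)) is O(¬inform_minutes → timestamp_consent), and O(¬inform_minutes) is already established, so O(timestamp_consent).
Premise 2 does not contribute to this derivation.
Hence timestamp_consent is obligatory.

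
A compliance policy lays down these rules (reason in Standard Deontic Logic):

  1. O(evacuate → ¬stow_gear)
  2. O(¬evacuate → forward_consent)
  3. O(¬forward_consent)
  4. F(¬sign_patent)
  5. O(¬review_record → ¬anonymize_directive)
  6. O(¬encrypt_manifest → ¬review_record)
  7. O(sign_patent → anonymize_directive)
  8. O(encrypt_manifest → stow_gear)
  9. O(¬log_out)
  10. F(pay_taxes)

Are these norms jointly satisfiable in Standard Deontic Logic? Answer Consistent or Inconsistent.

Premise 4, F(¬sign_patent), is equivalent to O(sign_patent).
From O(sign_patent) and premise 7, O(sign_patent → anonymize_directive), we obtain O(anonymize_directive).
The contrapositive of premise 5 (O(¬review_record → ¬anonymize_directive)) is O(anonymize_directive → review_record), and O(anonymize_directive) is already established, so O(review_record).
Premise 6 is O(¬encrypt_manifest → ¬review_record); contrapositively O(review_record → encrypt_manifest). Since O(review_record) holds, K gives O(encrypt_manifest).
From O(encrypt_manifest) and premise 8, O(encrypt_manifest → stow_gear), we obtain O(stow_gear).
Premise 1, O(evacuate → ¬stow_gear), contraposes to O(stow_gear → ¬evacuate); with O(stow_gear) we get O(¬evacuate).
Applying K to premise 2 (O(¬evacuate → forward_consent)) and O(¬evacuate) yields O(forward_consent).
Yet premise 3 states O(¬forward_consent).
We now have both O(forward_consent) and O(¬forward_consent) — forward_consent is simultaneously obligatory and forbidden, violating the D-axiom.

Inconsistent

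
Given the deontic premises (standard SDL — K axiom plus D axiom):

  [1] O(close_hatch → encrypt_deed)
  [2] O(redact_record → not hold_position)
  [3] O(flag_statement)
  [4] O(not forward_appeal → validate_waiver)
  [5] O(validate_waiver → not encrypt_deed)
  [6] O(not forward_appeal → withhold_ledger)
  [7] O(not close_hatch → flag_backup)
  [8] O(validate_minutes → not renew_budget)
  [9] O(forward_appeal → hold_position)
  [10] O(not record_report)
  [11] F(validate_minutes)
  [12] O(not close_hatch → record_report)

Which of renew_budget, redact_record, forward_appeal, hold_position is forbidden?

redact_record

From premise 10 we have O(not record_report).
Premise 12, O(not close_hatch → record_report), contraposes to O(not record_report → close_hatch); with O(not record_report) we get O(close_hatch).
From O(close_hatch) and premise 1, O(close_hatch → encrypt_deed), we obtain O(encrypt_deed).
Premise 5, O(validate_waiver → not encrypt_deed), contraposes to O(encrypt_deed → not validate_waiver); with O(encrypt_deed) we get O(not validate_waiver).
Premise 4 is O(not forward_appeal → validate_waiver); contrapositively O(not validate_waiver → forward_appeal). Since O(not validate_waiver) holds, K gives O(forward_appeal).
With premise 9, O(forward_appeal → hold_position), the K-axiom yields O(hold_position).
Premise 2, O(redact_record → not hold_position), contraposes to O(hold_position → not redact_record); with O(hold_position) we get O(not redact_record).
So O(not redact_record) holds, i.e. redact_record is forbidden. None of the other listed options is forbidden under the premises.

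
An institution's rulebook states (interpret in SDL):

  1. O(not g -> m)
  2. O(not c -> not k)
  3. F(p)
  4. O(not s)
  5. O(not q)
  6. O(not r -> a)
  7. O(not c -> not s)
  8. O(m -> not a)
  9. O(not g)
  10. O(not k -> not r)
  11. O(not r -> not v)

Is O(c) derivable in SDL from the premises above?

Yes

Premise 9 states O(not g) outright.
From O(not g) and premise 1, O(not g -> m), we obtain O(m).
Applying K to premise 8 (O(m -> not a)) and O(m) yields O(not a).
The contrapositive of premise 6 (O(not r -> a)) is O(not a -> r), and O(not a) is already established, so O(r).
Premise 10, O(not k -> not r), contraposes to O(r -> k); with O(r) we get O(k).
Premise 2, O(not c -> not k), contraposes to O(k -> c); with O(k) we get O(c).
Premises 3, 4, 5, 7, 11 do not contribute to this derivation.
So O(c) follows.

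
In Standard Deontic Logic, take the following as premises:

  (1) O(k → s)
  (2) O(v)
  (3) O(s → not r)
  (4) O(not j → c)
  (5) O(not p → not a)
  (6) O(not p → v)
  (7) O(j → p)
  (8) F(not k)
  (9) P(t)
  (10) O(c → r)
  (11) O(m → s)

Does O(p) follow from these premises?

Premise 8, F(not k), is equivalent to O(k).
Premise 1 is O(k → s); since O(k), deontic closure gives O(s).
With premise 3, O(s → not r), the K-axiom yields O(not r).
The contrapositive of premise 10 (O(c → r)) is O(not r → not c), and O(not r) is already established, so O(not c).
Premise 4, O(not j → c), contraposes to O(not c → j); with O(not c) we get O(j).
From O(j) and premise 7, O(j → p), we obtain O(p).
Premises 2, 5, 6, 9, 11 do not contribute to this derivation.
So O(p) follows.

Yes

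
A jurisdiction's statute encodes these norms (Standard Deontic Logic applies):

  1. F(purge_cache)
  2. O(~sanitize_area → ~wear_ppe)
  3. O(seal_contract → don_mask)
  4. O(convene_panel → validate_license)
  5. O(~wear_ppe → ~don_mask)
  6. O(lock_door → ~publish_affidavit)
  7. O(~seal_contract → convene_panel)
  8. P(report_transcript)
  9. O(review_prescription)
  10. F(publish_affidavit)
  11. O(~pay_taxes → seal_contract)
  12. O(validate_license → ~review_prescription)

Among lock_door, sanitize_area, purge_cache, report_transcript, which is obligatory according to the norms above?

Premise 9 gives O(review_prescription).
The contrapositive of premise 12 (O(validate_license → ~review_prescription)) is O(review_prescription → ~validate_license), and O(review_prescription) is already established, so O(~validate_license).
The contrapositive of premise 4 (O(convene_panel → validate_license)) is O(~validate_license → ~convene_panel), and O(~validate_license) is already established, so O(~convene_panel).
Premise 7 is O(~seal_contract → convene_panel); contrapositively O(~convene_panel → seal_contract). Since O(~convene_panel) holds, K gives O(seal_contract).
Premise 3 is O(seal_contract → don_mask); since O(seal_contract), deontic closure gives O(don_mask).
The contrapositive of premise 5 (O(~wear_ppe → ~don_mask)) is O(don_mask → wear_ppe), and O(don_mask) is already established, so O(wear_ppe).
Premise 2, O(~sanitize_area → ~wear_ppe), contraposes to O(wear_ppe → sanitize_area); with O(wear_ppe) we get O(sanitize_area).
So O(sanitize_area) holds — sanitize_area is obligatory. None of the other listed options is made obligatory by any chain of premises.

sanitize_area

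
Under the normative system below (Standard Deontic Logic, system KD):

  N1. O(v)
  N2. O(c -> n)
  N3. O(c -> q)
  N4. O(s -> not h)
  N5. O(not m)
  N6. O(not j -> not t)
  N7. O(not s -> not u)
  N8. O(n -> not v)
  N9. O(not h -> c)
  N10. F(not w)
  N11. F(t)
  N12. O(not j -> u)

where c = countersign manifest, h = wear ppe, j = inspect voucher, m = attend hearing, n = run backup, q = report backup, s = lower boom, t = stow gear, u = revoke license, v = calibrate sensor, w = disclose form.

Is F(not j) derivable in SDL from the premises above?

Premise 1 gives O(v).
Premise 8, O(n -> not v), contraposes to O(v -> not n); with O(v) we get O(not n).
The contrapositive of premise 2 (O(c -> n)) is O(not n -> not c), and O(not n) is already established, so O(not c).
Premise 9 is O(not h -> c); contrapositively O(not c -> h). Since O(not c) holds, K gives O(h).
The contrapositive of premise 4 (O(s -> not h)) is O(h -> not s), and O(h) is already established, so O(not s).
From O(not s) and premise 7, O(not s -> not u), we obtain O(not u).
Premise 12, O(not j -> u), contraposes to O(not u -> j); with O(not u) we get O(j).
Premises 3, 5, 6, 10, 11 do not contribute to this derivation.
So O(j) holds, i.e. F(not j). The claim follows.

Yes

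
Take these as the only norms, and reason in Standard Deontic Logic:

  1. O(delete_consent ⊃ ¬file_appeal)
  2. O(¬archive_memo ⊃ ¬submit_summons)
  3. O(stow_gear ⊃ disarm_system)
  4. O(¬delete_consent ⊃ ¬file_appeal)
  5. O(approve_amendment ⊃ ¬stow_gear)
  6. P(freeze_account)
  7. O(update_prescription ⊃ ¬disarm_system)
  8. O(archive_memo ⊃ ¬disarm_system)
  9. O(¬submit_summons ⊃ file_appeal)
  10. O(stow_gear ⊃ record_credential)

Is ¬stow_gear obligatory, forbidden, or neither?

Obligatory

Premises 1 and 4 are O(delete_consent ⊃ ¬file_appeal) and O(¬delete_consent ⊃ ¬file_appeal); every ideal world satisfies delete_consent or ¬delete_consent, so in either case ¬file_appeal holds — hence O(¬file_appeal).
Premise 9 is O(¬submit_summons ⊃ file_appeal); contrapositively O(¬file_appeal ⊃ submit_summons). Since O(¬file_appeal) holds, K gives O(submit_summons).
The contrapositive of premise 2 (O(¬archive_memo ⊃ ¬submit_summons)) is O(submit_summons ⊃ archive_memo), and O(submit_summons) is already established, so O(archive_memo).
Applying K to premise 8 (O(archive_memo ⊃ ¬disarm_system)) and O(archive_memo) yields O(¬disarm_system).
Premise 3 is O(stow_gear ⊃ disarm_system); contrapositively O(¬disarm_system ⊃ ¬stow_gear). Since O(¬disarm_system) holds, K gives O(¬stow_gear).
Premises 5, 6, 7, 10 do not contribute to this derivation.
Hence ¬stow_gear is obligatory.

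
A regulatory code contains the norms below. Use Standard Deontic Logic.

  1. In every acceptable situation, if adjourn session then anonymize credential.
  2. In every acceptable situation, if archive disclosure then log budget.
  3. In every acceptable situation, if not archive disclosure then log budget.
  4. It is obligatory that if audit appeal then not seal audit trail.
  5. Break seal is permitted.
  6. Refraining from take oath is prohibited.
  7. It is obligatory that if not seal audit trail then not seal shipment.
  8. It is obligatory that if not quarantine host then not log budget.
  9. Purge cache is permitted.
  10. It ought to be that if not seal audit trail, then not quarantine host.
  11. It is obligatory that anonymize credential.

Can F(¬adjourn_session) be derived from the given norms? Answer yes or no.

No

Premise 1 is O(adjourn_session → anonymize_credential); even if O(anonymize_credential) held, inferring O(adjourn_session) would be affirming the consequent — invalid.
No other premise forces O(adjourn_session). An ideal world satisfying every premise can still have ¬adjourn_session true, so F(¬adjourn_session) is not derivable.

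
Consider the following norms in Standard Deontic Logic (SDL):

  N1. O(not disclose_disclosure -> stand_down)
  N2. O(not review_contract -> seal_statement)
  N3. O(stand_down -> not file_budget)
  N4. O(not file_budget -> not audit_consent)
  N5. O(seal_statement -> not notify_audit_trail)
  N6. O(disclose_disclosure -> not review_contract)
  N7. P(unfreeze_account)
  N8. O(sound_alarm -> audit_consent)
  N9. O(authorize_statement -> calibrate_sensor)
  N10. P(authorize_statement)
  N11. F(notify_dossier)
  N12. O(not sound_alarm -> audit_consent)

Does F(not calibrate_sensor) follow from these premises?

No

Premise 9 is O(authorize_statement -> calibrate_sensor), but O(authorize_statement) is not derivable from the premises (the permission P(authorize_statement) asserts only not O(not authorize_statement), not O(authorize_statement)), so it does not yield O(calibrate_sensor).
No other premise forces O(calibrate_sensor). An ideal world satisfying every premise can still have not calibrate_sensor true, so F(not calibrate_sensor) is not derivable.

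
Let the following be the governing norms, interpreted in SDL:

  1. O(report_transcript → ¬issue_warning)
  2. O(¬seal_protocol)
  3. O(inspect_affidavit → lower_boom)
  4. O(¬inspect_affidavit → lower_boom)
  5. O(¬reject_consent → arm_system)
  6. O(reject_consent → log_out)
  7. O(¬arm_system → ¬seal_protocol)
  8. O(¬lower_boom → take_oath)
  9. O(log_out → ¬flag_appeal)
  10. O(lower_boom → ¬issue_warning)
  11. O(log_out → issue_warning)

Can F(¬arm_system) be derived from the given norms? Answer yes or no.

Premises 4 and 3 are O(¬inspect_affidavit → lower_boom) and O(inspect_affidavit → lower_boom); every ideal world satisfies ¬inspect_affidavit or inspect_affidavit, so in either case lower_boom holds — hence O(lower_boom).
From O(lower_boom) and premise 10, O(lower_boom → ¬issue_warning), we obtain O(¬issue_warning).
Premise 11 is O(log_out → issue_warning); contrapositively O(¬issue_warning → ¬log_out). Since O(¬issue_warning) holds, K gives O(¬log_out).
The contrapositive of premise 6 (O(reject_consent → log_out)) is O(¬log_out → ¬reject_consent), and O(¬log_out) is already established, so O(¬reject_consent).
With premise 5, O(¬reject_consent → arm_system), the K-axiom yields O(arm_system).
Premises 1, 2, 7, 8, 9 do not contribute to this derivation.
So O(arm_system) holds, i.e. F(¬arm_system). The claim follows.

Yes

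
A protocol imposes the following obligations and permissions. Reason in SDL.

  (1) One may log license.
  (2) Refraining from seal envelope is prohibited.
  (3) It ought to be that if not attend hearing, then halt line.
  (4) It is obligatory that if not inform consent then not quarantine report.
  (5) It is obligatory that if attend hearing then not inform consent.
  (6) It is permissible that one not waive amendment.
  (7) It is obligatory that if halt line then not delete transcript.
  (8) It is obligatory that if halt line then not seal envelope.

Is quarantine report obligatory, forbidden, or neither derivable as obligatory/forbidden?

Premise 2, F(¬seal_envelope), is equivalent to O(seal_envelope).
Premise 8 is O(halt_line → ¬seal_envelope); contrapositively O(seal_envelope → ¬halt_line). Since O(seal_envelope) holds, K gives O(¬halt_line).
Premise 3 is O(¬attend_hearing → halt_line); contrapositively O(¬halt_line → attend_hearing). Since O(¬halt_line) holds, K gives O(attend_hearing).
Premise 5 is O(attend_hearing → ¬inform_consent); since O(attend_hearing), deontic closure gives O(¬inform_consent).
With premise 4, O(¬inform_consent → ¬quarantine_report), the K-axiom yields O(¬quarantine_report).
Premises 1, 6, 7 do not contribute to this derivation.
Thus O(¬quarantine_report), which is F(quarantine_report): quarantine_report is forbidden.

Forbidden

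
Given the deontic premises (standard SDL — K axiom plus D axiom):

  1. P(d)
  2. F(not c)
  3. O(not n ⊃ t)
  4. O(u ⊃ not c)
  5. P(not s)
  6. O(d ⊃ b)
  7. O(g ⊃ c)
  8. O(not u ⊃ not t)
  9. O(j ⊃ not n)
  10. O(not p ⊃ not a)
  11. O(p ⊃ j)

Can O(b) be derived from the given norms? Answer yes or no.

No

Premise 6 is O(d ⊃ b), but O(d) is not derivable from the premises (the permission P(d) asserts only not O(not d), not O(d)), so it does not yield O(b).
No other premise forces O(b). An ideal world satisfying every premise can still have b false, so O(b) is not derivable.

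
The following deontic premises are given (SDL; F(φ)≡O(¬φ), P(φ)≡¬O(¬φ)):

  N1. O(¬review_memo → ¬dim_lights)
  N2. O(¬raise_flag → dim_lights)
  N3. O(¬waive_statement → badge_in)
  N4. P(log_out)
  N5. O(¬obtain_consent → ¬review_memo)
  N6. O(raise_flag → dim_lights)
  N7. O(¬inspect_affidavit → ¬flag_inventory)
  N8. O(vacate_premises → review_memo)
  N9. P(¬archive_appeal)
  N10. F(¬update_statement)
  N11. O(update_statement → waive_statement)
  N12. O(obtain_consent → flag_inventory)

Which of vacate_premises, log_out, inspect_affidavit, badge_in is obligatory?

By case analysis on raise_flag: premise 6 gives O(raise_flag → dim_lights) and premise 2 gives O(¬raise_flag → dim_lights), so O(dim_lights) either way.
Premise 1, O(¬review_memo → ¬dim_lights), contraposes to O(dim_lights → review_memo); with O(dim_lights) we get O(review_memo).
Premise 5 is O(¬obtain_consent → ¬review_memo); contrapositively O(review_memo → obtain_consent). Since O(review_memo) holds, K gives O(obtain_consent).
Premise 12 is O(obtain_consent → flag_inventory); since O(obtain_consent), deontic closure gives O(flag_inventory).
Premise 7 is O(¬inspect_affidavit → ¬flag_inventory); contrapositively O(flag_inventory → inspect_affidavit). Since O(flag_inventory) holds, K gives O(inspect_affidavit).
So O(inspect_affidavit) holds — inspect_affidavit is obligatory. None of the other listed options is made obligatory by any chain of premises.

inspect_affidavit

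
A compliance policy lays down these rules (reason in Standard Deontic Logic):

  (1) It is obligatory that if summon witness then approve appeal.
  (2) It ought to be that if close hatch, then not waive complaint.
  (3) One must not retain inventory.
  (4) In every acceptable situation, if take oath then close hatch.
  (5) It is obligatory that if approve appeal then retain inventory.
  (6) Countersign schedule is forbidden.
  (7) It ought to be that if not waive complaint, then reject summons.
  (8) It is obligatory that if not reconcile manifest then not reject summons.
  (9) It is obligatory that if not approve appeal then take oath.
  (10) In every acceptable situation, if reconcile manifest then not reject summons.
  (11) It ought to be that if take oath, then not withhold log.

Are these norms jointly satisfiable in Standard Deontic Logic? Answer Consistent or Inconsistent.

Inconsistent

Premises 10 and 8 cover both cases: O(reconcile_manifest → ¬reject_summons) and O(¬reconcile_manifest → ¬reject_summons). Since reconcile_manifest ∨ ¬reconcile_manifest is a tautology, O(¬reject_summons) follows.
The contrapositive of premise 7 (O(¬waive_complaint → reject_summons)) is O(¬reject_summons → waive_complaint), and O(¬reject_summons) is already established, so O(waive_complaint).
Premise 2, O(close_hatch → ¬waive_complaint), contraposes to O(waive_complaint → ¬close_hatch); with O(waive_complaint) we get O(¬close_hatch).
Premise 4, O(take_oath → close_hatch), contraposes to O(¬close_hatch → ¬take_oath); with O(¬close_hatch) we get O(¬take_oath).
Premise 9 is O(¬approve_appeal → take_oath); contrapositively O(¬take_oath → approve_appeal). Since O(¬take_oath) holds, K gives O(approve_appeal).
Premise 5 is O(approve_appeal → retain_inventory); since O(approve_appeal), deontic closure gives O(retain_inventory).
However, F(retain_inventory) at premise 3 amounts to O(¬retain_inventory).
We now have both O(retain_inventory) and O(¬retain_inventory) — retain_inventory is simultaneously obligatory and forbidden, violating the D-axiom.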